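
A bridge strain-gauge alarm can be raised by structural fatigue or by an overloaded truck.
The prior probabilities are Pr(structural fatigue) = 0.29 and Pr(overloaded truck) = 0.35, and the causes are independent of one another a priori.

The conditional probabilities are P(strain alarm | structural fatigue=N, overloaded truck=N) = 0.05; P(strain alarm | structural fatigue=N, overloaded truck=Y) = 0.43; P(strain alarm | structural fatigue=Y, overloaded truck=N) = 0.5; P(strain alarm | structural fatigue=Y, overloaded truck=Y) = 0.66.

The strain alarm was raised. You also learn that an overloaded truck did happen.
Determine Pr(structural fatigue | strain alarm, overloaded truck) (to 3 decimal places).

Enumerate both values of structural fatigue and weight by the priors:
  P(strain alarm | overloaded truck) = 0.43×0.71 + 0.66×0.29
        = 0.305300 + 0.191400 = 0.496700
The terms with structural fatigue present sum to 0.191400, so
  P(structural fatigue | strain alarm, overloaded truck) = 0.191400 / 0.496700 ≈ 0.385

Pr(structural fatigue | strain alarm, overloaded truck) ≈ 0.385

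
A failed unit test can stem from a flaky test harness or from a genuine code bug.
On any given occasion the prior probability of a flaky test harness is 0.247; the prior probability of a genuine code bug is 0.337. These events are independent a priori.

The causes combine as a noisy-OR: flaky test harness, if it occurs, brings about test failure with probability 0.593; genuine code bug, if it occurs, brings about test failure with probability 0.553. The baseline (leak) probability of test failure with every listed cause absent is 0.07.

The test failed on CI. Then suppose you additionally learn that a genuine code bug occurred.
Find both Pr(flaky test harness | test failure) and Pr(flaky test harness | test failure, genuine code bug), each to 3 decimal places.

Pr(flaky test harness | test failure) ≈ 0.483; Pr(flaky test harness | test failure, genuine code bug) ≈ 0.318

Under noisy-OR, P(test failure | causes) = 1 − (1−0.07)·∏(1−qᵢ) over the active causes.
Weight on flaky test harness=true, given the evidence: 0.101776 + 0.069155 = 0.170931
The normalizing constant is 0.07*0.753*0.663 + 0.58429*0.753*0.337 + 0.62149*0.247*0.663 + 0.830806*0.247*0.337 = 0.354148
P(flaky test harness | test failure) = 0.170931/0.354148 ≈ 0.483

Now condition on the additional information:
By total probability over both values of flaky test harness:
  P(test failure | genuine code bug) = 0.58429×0.753 + 0.830806×0.247
        = 0.439970 + 0.205209 = 0.645179
Configurations with flaky test harness contribute 0.205209, so
  P(flaky test harness | test failure, genuine code bug) = 0.205209 / 0.645179 ≈ 0.318
— genuine code bug explains away the evidence for flaky test harness.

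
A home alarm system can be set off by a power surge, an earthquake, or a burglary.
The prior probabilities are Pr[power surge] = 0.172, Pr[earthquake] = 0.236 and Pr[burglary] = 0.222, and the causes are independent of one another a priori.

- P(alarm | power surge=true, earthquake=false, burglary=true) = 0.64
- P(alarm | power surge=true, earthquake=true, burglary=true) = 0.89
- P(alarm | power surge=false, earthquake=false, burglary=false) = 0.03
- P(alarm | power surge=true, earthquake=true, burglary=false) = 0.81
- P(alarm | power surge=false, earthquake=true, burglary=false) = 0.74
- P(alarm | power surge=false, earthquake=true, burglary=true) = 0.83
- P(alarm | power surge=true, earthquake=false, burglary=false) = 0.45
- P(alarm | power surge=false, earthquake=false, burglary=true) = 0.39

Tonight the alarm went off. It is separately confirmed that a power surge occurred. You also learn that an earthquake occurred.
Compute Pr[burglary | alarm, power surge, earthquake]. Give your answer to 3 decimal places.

Sum P(alarm|·) weighted by the priors over both values of burglary:
  P(alarm | power surge, earthquake) = 0.81×0.778 + 0.89×0.222
        = 0.630180 + 0.197580 = 0.827760
The terms with burglary present sum to 0.197580, so
  P(burglary | alarm, power surge, earthquake) = 0.197580 / 0.827760 ≈ 0.239

Pr[burglary | alarm, power surge, earthquake] ≈ 0.239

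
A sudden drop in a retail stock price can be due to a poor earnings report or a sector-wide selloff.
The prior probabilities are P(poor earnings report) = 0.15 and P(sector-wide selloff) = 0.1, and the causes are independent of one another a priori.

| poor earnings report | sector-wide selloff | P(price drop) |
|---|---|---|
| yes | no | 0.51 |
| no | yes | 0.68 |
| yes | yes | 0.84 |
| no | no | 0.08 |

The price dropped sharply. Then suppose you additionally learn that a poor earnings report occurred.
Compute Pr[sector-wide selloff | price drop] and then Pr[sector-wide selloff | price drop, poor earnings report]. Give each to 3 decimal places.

Pr[sector-wide selloff | price drop] ≈ 0.351; Pr[sector-wide selloff | price drop, poor earnings report] ≈ 0.155

P(price drop) = 0.08·0.85·0.9 + 0.68·0.85·0.1 + 0.51·0.15·0.9 + 0.84·0.15·0.1 = 0.061200 + 0.057800 + 0.068850 + 0.012600 = 0.200450
Of this, 0.070400 comes from 0.057800 + 0.012600 (the sector-wide selloff=true cases).
P(sector-wide selloff | price drop) = 0.070400 / 0.200450 ≈ 0.351

With the extra evidence:
P(price drop | poor earnings report) = 0.51*0.9 + 0.84*0.1 = 0.459000 + 0.084000 = 0.543000
The sector-wide selloff-present share is 0.84*0.1 = 0.084000.
P(sector-wide selloff | price drop, poor earnings report) = 0.084000 / 0.543000 ≈ 0.155
This is intercausal reasoning (explaining away): once poor earnings report accounts for the price drop, sector-wide selloff becomes less likely.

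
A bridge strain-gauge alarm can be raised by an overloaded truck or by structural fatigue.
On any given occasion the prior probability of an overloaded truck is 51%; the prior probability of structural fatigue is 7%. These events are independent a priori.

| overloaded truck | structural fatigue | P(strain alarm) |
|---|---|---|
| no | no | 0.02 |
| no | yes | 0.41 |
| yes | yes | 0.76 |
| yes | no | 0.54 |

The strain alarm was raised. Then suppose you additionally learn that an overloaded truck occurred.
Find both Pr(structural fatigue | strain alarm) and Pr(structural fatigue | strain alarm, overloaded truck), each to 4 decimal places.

Pr(structural fatigue | strain alarm) ≈ 0.1344; Pr(structural fatigue | strain alarm, overloaded truck) ≈ 0.0958

P(strain alarm) = 0.02*0.49*0.93 + 0.41*0.49*0.07 + 0.54*0.51*0.93 + 0.76*0.51*0.07 = 0.009114 + 0.014063 + 0.256122 + 0.027132 = 0.306431
The structural fatigue-present share is 0.014063 + 0.027132 = 0.041195.
So P(structural fatigue | strain alarm) = 0.041195/0.306431 ≈ 0.1344.

With the extra evidence:
P(strain alarm | overloaded truck) = 0.54*0.93 + 0.76*0.07 = 0.502200 + 0.053200 = 0.555400
Restricting to configurations with structural fatigue present: 0.76*0.07 = 0.053200.
P(structural fatigue | strain alarm, overloaded truck) = 0.053200 / 0.555400 ≈ 0.0958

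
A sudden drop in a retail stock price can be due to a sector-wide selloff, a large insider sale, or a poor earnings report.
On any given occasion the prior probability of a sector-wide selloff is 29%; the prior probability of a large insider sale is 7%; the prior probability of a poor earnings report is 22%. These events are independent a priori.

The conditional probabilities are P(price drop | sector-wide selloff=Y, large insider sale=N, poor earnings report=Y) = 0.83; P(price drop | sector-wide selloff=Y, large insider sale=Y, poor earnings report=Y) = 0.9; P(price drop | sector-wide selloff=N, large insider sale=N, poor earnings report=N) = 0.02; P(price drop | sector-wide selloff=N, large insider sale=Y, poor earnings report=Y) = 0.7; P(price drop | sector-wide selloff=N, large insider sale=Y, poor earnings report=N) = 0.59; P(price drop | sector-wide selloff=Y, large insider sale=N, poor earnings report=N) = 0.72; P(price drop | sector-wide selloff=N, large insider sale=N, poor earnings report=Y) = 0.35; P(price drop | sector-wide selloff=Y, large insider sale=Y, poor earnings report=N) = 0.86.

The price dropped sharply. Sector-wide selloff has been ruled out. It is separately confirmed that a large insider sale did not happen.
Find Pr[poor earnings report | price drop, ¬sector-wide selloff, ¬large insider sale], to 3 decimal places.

Pr[poor earnings report | price drop, ¬sector-wide selloff, ¬large insider sale] ≈ 0.832

P(price drop | ¬sector-wide selloff, ¬large insider sale) = 0.02·0.78 + 0.35·0.22 = 0.015600 + 0.077000 = 0.092600
Of this, 0.077000 comes from 0.35·0.22 (the poor earnings report=true cases).
P(poor earnings report | price drop, ¬sector-wide selloff, ¬large insider sale) = 0.077000 / 0.092600 ≈ 0.832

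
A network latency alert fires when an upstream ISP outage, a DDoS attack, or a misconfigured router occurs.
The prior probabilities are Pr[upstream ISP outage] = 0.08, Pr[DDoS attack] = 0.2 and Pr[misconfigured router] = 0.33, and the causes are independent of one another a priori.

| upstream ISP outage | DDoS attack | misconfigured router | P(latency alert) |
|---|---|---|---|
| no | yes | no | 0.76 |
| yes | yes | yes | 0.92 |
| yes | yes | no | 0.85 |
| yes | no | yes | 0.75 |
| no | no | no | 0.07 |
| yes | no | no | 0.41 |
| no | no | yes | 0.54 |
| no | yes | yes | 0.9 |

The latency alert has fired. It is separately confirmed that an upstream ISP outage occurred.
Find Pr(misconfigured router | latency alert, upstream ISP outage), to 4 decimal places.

Pr(misconfigured router | latency alert, upstream ISP outage) ≈ 0.4367

Weight on misconfigured router=true, given the evidence: 0.198000 + 0.060720 = 0.258720
Denominator P(latency alert | upstream ISP outage): 0.41×0.8×0.67 + 0.75×0.8×0.33 + 0.85×0.2×0.67 + 0.92×0.2×0.33 = 0.592380
P(misconfigured router | latency alert, upstream ISP outage) = 0.258720/0.592380 ≈ 0.4367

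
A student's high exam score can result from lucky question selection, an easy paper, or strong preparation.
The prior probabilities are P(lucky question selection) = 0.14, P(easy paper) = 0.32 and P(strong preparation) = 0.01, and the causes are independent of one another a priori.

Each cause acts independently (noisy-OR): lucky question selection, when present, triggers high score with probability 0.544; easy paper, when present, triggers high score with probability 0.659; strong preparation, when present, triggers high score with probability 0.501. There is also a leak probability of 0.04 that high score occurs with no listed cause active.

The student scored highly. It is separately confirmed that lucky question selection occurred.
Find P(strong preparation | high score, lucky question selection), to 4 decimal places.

P(strong preparation | high score, lucky question selection) ≈ 0.0126

Under noisy-OR, P(high score | causes) = 1 − (1−0.04)·∏(1−qᵢ) over the active causes.
Sum P(high score|·) weighted by the priors over the 4 (easy paper, strong preparation) configurations:
  P(high score | lucky question selection) = 0.56224*0.68*0.99 + 0.781558*0.68*0.01 + 0.850724*0.32*0.99 + 0.925511*0.32*0.01
        = 0.378500 + 0.005315 + 0.269509 + 0.002962 = 0.656286
Configurations with strong preparation contribute 0.008277, so
  P(strong preparation | high score, lucky question selection) = 0.008277 / 0.656286 ≈ 0.0126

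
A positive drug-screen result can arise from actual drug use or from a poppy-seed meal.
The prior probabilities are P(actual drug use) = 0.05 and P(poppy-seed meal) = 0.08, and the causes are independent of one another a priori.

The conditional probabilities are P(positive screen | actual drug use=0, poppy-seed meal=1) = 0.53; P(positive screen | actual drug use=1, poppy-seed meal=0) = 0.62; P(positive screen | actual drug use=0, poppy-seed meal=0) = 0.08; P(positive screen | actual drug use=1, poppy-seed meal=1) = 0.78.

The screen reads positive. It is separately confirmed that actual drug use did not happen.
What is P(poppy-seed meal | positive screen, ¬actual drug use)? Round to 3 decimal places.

Weight on poppy-seed meal=true, given the evidence: 0.53×0.08 = 0.042400
Denominator P(positive screen | ¬actual drug use): 0.08×0.92 + 0.53×0.08 = 0.116000
P(poppy-seed meal | positive screen, ¬actual drug use) = 0.042400/0.116000 ≈ 0.366

P(poppy-seed meal | positive screen, ¬actual drug use) ≈ 0.366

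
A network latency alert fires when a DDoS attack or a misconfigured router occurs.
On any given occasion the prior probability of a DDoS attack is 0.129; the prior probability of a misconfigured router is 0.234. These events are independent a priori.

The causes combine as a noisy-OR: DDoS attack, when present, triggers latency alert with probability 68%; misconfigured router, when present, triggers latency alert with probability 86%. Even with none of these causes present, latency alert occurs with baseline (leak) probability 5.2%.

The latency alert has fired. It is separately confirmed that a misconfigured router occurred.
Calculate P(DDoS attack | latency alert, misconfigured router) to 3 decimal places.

P(DDoS attack | latency alert, misconfigured router) ≈ 0.141

Under noisy-OR, P(latency alert | causes) = 1 − (1−0.052)·∏(1−qᵢ) over the active causes.
For the numerator, keep only DDoS attack=true terms: 0.95753*0.129 = 0.123521
The normalizing constant is 0.86728*0.871 + 0.95753*0.129 = 0.878922
Posterior = 0.123521 / 0.878922 ≈ 0.141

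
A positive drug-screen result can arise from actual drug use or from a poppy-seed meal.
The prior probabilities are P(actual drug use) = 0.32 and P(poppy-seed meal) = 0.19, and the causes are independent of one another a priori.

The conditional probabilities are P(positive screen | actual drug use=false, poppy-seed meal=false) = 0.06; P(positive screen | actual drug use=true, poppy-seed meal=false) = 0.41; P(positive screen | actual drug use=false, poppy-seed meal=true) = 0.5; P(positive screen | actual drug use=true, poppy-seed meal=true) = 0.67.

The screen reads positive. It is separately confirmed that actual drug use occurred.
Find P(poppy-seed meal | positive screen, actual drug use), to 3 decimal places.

P(poppy-seed meal | positive screen, actual drug use) ≈ 0.277

Weight on poppy-seed meal=true, given the evidence: 0.67×0.19 = 0.127300
Normalizer over all consistent configurations: 0.41×0.81 + 0.67×0.19 = 0.459400
P(poppy-seed meal | positive screen, actual drug use) = 0.127300/0.459400 ≈ 0.277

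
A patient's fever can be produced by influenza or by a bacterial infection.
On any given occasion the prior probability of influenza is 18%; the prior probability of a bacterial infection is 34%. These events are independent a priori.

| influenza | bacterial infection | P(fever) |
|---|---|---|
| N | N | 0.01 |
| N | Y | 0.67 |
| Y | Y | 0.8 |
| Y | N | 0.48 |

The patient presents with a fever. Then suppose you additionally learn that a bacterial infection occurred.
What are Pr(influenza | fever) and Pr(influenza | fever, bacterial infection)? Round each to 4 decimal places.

P(fever) = 0.01·0.82·0.66 + 0.67·0.82·0.34 + 0.48·0.18·0.66 + 0.8·0.18·0.34 = 0.005412 + 0.186796 + 0.057024 + 0.048960 = 0.298192
The influenza-present share is 0.057024 + 0.048960 = 0.105984.
So P(influenza | fever) = 0.105984/0.298192 ≈ 0.3554.

With the extra evidence:
Weight on influenza=true, given the evidence: 0.8·0.18 = 0.144000
Denominator P(fever | bacterial infection): 0.67·0.82 + 0.8·0.18 = 0.693400
Posterior = 0.144000 / 0.693400 ≈ 0.2077

Pr(influenza | fever) ≈ 0.3554; Pr(influenza | fever, bacterial infection) ≈ 0.2077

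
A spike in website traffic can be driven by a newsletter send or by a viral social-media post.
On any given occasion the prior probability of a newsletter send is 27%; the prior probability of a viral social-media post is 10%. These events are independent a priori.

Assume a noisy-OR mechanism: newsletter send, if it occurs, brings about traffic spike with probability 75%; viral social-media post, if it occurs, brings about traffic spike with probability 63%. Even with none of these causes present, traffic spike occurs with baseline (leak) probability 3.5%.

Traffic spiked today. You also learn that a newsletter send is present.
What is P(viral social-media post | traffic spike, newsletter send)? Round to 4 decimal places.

P(viral social-media post | traffic spike, newsletter send) ≈ 0.1177

Under noisy-OR, P(traffic spike | causes) = 1 − (1−0.035)·∏(1−qᵢ) over the active causes.
By total probability over both values of viral social-media post:
  P(traffic spike | newsletter send) = 0.75875×0.9 + 0.910737×0.1
        = 0.682875 + 0.091074 = 0.773949
Configurations with viral social-media post contribute 0.091074, so
  P(viral social-media post | traffic spike, newsletter send) = 0.091074 / 0.773949 ≈ 0.1177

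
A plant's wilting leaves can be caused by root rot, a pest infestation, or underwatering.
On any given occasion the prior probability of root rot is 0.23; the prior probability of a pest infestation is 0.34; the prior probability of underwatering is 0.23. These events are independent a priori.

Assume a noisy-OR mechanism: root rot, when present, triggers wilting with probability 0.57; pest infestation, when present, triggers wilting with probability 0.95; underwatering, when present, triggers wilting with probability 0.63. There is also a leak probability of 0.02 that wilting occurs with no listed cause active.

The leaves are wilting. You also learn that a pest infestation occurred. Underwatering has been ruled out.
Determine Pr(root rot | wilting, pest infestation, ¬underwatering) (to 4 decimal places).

Under noisy-OR, P(wilting | causes) = 1 − (1−0.02)·∏(1−qᵢ) over the active causes.
For the numerator, keep only root rot=true terms: 0.97893·0.23 = 0.225154
The normalizing constant is 0.951·0.77 + 0.97893·0.23 = 0.957424
P(root rot | wilting, pest infestation, ¬underwatering) = 0.225154/0.957424 ≈ 0.2352

Pr(root rot | wilting, pest infestation, ¬underwatering) ≈ 0.2352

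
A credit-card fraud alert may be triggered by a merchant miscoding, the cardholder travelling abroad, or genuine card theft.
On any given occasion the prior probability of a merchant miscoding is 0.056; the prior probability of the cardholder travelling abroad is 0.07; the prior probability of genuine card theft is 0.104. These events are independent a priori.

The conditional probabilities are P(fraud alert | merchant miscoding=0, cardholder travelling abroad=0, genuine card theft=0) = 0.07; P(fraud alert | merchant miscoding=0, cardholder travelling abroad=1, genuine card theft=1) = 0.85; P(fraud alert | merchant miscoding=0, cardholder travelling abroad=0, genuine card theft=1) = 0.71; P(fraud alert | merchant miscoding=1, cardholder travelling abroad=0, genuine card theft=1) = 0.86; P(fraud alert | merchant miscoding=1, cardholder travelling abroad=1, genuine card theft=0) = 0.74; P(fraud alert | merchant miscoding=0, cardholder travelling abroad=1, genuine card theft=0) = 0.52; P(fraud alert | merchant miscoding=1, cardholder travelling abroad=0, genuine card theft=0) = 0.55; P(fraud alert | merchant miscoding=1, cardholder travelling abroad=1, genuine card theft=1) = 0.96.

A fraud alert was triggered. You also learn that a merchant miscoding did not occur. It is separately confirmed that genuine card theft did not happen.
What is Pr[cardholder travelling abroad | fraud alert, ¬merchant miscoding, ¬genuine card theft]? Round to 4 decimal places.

Pr[cardholder travelling abroad | fraud alert, ¬merchant miscoding, ¬genuine card theft] ≈ 0.3586

By total probability over both values of cardholder travelling abroad:
  P(fraud alert | ¬merchant miscoding, ¬genuine card theft) = 0.07×0.93 + 0.52×0.07
        = 0.065100 + 0.036400 = 0.101500
Keeping only the cardholder travelling abroad-present terms gives 0.036400, so
  P(cardholder travelling abroad | fraud alert, ¬merchant miscoding, ¬genuine card theft) = 0.036400 / 0.101500 ≈ 0.3586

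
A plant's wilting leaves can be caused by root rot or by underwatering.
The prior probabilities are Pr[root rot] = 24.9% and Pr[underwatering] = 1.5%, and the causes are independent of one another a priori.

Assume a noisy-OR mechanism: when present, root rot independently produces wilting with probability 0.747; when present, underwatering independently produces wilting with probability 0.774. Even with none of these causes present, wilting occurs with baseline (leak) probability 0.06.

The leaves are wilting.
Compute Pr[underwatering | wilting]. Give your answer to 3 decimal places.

Under noisy-OR, P(wilting | causes) = 1 − (1−0.06)·∏(1−qᵢ) over the active causes.
By total probability over the 4 (root rot, underwatering) configurations:
  P(wilting) = 0.06*0.751*0.985 + 0.78756*0.751*0.015 + 0.76218*0.249*0.985 + 0.946253*0.249*0.015
        = 0.044384 + 0.008872 + 0.186936 + 0.003534 = 0.243726
Keeping only the underwatering-present terms gives 0.012406, so
  P(underwatering | wilting) = 0.012406 / 0.243726 ≈ 0.051

Pr[underwatering | wilting] ≈ 0.051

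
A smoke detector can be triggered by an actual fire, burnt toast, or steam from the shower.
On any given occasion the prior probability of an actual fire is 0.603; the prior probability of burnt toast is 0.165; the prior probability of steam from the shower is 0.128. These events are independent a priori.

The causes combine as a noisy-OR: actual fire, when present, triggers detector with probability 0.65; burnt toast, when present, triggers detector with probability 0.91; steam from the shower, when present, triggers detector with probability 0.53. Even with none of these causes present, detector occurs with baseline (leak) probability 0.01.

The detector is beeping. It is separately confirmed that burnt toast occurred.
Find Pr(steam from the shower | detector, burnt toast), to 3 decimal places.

Under noisy-OR, P(detector | causes) = 1 − (1−0.01)·∏(1−qᵢ) over the active causes.
P(detector | burnt toast) = 0.9109×0.397×0.872 + 0.958123×0.397×0.128 + 0.968815×0.603×0.872 + 0.985343×0.603×0.128 = 0.315339 + 0.048688 + 0.509418 + 0.076053 = 0.949498
The steam from the shower-present share is 0.048688 + 0.076053 = 0.124741.
So P(steam from the shower | detector, burnt toast) = 0.124741/0.949498 ≈ 0.131.

Pr(steam from the shower | detector, burnt toast) ≈ 0.131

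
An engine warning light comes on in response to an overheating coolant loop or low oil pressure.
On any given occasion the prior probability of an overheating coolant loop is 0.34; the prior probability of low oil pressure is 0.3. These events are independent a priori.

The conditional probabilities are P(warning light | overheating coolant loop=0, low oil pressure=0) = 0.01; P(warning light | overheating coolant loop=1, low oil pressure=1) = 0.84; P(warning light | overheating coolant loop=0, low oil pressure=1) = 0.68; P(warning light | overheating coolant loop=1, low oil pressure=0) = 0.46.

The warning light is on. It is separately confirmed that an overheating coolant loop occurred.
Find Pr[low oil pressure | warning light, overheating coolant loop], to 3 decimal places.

P(warning light | overheating coolant loop) = 0.46*0.7 + 0.84*0.3 = 0.322000 + 0.252000 = 0.574000
The low oil pressure-present share is 0.84*0.3 = 0.252000.
P(low oil pressure | warning light, overheating coolant loop) = 0.252000 / 0.574000 ≈ 0.439

Pr[low oil pressure | warning light, overheating coolant loop] ≈ 0.439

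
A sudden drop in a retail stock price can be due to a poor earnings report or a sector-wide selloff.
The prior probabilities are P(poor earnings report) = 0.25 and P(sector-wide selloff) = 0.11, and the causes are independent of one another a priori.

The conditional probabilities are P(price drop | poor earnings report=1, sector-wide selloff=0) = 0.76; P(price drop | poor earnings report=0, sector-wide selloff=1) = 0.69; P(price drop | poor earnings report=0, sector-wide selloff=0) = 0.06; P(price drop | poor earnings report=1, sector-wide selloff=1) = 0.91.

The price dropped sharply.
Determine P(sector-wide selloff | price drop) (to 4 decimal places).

Sum P(price drop|·) weighted by the priors over the 4 (poor earnings report, sector-wide selloff) configurations:
  P(price drop) = 0.06*0.75*0.89 + 0.69*0.75*0.11 + 0.76*0.25*0.89 + 0.91*0.25*0.11
        = 0.040050 + 0.056925 + 0.169100 + 0.025025 = 0.291100
Keeping only the sector-wide selloff-present terms gives 0.081950, so
  P(sector-wide selloff | price drop) = 0.081950 / 0.291100 ≈ 0.2815

P(sector-wide selloff | price drop) ≈ 0.2815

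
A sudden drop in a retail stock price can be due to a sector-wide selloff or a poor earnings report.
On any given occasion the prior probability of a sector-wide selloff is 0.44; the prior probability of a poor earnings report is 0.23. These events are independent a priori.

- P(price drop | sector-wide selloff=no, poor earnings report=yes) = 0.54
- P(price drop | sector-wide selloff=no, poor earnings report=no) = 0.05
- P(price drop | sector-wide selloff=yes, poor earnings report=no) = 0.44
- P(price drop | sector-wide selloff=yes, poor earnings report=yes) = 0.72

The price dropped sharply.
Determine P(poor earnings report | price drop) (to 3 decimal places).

P(poor earnings report | price drop) ≈ 0.455

Numerator (weight on configurations with poor earnings report): 0.069552 + 0.072864 = 0.142416
Normalizer over all consistent configurations: 0.05·0.56·0.77 + 0.54·0.56·0.23 + 0.44·0.44·0.77 + 0.72·0.44·0.23 = 0.313048
P(poor earnings report | price drop) = 0.142416/0.313048 ≈ 0.455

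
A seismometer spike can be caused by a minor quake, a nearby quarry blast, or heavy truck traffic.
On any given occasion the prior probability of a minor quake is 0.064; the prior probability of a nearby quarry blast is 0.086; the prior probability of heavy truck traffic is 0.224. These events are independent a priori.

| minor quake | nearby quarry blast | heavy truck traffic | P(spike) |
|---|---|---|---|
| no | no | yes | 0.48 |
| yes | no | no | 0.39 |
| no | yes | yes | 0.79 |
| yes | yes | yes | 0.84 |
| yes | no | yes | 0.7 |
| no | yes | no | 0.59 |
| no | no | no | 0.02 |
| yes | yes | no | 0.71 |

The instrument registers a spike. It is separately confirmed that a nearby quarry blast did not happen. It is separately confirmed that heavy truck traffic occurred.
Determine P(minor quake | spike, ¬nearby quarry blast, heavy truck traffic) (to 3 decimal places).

P(minor quake | spike, ¬nearby quarry blast, heavy truck traffic) ≈ 0.091

Sum P(spike|·) weighted by the priors over both values of minor quake:
  P(spike | ¬nearby quarry blast, heavy truck traffic) = 0.48×0.936 + 0.7×0.064
        = 0.449280 + 0.044800 = 0.494080
Keeping only the minor quake-present terms gives 0.044800, so
  P(minor quake | spike, ¬nearby quarry blast, heavy truck traffic) = 0.044800 / 0.494080 ≈ 0.091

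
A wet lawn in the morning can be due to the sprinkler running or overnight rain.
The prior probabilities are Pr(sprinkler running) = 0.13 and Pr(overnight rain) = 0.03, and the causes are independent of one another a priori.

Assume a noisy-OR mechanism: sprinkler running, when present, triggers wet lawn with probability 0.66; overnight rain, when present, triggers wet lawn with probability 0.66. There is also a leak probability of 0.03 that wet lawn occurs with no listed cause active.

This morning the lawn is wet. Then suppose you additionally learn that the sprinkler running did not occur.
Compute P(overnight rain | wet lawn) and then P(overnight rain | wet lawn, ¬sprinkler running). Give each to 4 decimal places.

P(overnight rain | wet lawn) ≈ 0.1602; P(overnight rain | wet lawn, ¬sprinkler running) ≈ 0.4086

Under noisy-OR, P(wet lawn | causes) = 1 − (1−0.03)·∏(1−qᵢ) over the active causes.
Sum P(wet lawn|·) weighted by the priors over the 4 (sprinkler running, overnight rain) configurations:
  P(wet lawn) = 0.03*0.87*0.97 + 0.6702*0.87*0.03 + 0.6702*0.13*0.97 + 0.887868*0.13*0.03
        = 0.025317 + 0.017492 + 0.084512 + 0.003463 = 0.130784
Keeping only the overnight rain-present terms gives 0.020955, so
  P(overnight rain | wet lawn) = 0.020955 / 0.130784 ≈ 0.1602

With the extra evidence:
Sum P(wet lawn|·) weighted by the priors over both values of overnight rain:
  P(wet lawn | ¬sprinkler running) = 0.03·0.97 + 0.6702·0.03
        = 0.029100 + 0.020106 = 0.049206
Configurations with overnight rain contribute 0.020106, so
  P(overnight rain | wet lawn, ¬sprinkler running) = 0.020106 / 0.049206 ≈ 0.4086
Ruling out sprinkler running raises the posterior on overnight rain — the flip side of explaining away.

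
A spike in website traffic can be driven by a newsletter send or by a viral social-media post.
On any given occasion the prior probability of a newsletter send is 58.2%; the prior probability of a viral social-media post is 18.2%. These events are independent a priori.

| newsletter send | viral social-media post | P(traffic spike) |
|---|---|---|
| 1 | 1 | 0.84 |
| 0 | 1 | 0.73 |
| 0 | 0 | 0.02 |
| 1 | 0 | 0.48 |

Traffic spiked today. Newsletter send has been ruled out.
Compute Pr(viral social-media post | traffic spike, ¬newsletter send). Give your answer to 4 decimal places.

Pr(viral social-media post | traffic spike, ¬newsletter send) ≈ 0.8904

Enumerate both values of viral social-media post and weight by the priors:
  P(traffic spike | ¬newsletter send) = 0.02×0.818 + 0.73×0.182
        = 0.016360 + 0.132860 = 0.149220
Configurations with viral social-media post contribute 0.132860, so
  P(viral social-media post | traffic spike, ¬newsletter send) = 0.132860 / 0.149220 ≈ 0.8904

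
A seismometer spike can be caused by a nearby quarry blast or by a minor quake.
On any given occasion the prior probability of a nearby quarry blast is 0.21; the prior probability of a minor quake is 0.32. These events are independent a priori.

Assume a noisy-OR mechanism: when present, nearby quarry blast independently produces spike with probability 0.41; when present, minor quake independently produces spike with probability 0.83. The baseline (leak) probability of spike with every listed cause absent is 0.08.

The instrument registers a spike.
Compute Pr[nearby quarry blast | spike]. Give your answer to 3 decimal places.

Pr[nearby quarry blast | spike] ≈ 0.330

Under noisy-OR, P(spike | causes) = 1 − (1−0.08)·∏(1−qᵢ) over the active causes.
P(spike) = 0.08×0.79×0.68 + 0.8436×0.79×0.32 + 0.4572×0.21×0.68 + 0.907724×0.21×0.32 = 0.042976 + 0.213262 + 0.065288 + 0.060999 = 0.382525
Of this, 0.126287 comes from 0.065288 + 0.060999 (the nearby quarry blast=true cases).
So P(nearby quarry blast | spike) = 0.126287/0.382525 ≈ 0.330.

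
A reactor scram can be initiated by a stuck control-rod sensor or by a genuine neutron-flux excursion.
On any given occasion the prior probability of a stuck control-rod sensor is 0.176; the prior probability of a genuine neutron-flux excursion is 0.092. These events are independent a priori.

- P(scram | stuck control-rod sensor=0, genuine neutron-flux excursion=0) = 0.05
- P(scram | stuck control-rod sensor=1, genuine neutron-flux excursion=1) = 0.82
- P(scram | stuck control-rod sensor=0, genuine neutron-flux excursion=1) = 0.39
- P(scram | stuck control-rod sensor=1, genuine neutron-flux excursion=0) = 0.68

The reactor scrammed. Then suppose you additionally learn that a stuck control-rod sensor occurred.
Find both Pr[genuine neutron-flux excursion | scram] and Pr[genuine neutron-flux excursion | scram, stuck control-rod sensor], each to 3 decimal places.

Pr[genuine neutron-flux excursion | scram] ≈ 0.227; Pr[genuine neutron-flux excursion | scram, stuck control-rod sensor] ≈ 0.109

For the numerator, keep only genuine neutron-flux excursion=true terms: 0.029565 + 0.013277 = 0.042842
The normalizing constant is 0.05*0.824*0.908 + 0.39*0.824*0.092 + 0.68*0.176*0.908 + 0.82*0.176*0.092 = 0.188921
Posterior = 0.042842 / 0.188921 ≈ 0.227

With the extra evidence:
P(scram | stuck control-rod sensor) = 0.68·0.908 + 0.82·0.092 = 0.617440 + 0.075440 = 0.692880
The genuine neutron-flux excursion-present share is 0.82·0.092 = 0.075440.
P(genuine neutron-flux excursion | scram, stuck control-rod sensor) = 0.075440 / 0.692880 ≈ 0.109
This is intercausal reasoning (explaining away): once stuck control-rod sensor accounts for the scram, genuine neutron-flux excursion becomes less likely.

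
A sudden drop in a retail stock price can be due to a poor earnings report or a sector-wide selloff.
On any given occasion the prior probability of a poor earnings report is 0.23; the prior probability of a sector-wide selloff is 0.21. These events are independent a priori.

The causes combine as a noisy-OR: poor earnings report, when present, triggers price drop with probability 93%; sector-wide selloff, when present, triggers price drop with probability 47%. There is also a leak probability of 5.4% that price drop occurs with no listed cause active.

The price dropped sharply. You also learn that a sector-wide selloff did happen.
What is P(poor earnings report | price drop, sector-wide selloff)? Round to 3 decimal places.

P(poor earnings report | price drop, sector-wide selloff) ≈ 0.366

Under noisy-OR, P(price drop | causes) = 1 − (1−0.054)·∏(1−qᵢ) over the active causes.
By total probability over both values of poor earnings report:
  P(price drop | sector-wide selloff) = 0.49862·0.77 + 0.964903·0.23
        = 0.383937 + 0.221928 = 0.605865
Keeping only the poor earnings report-present terms gives 0.221928, so
  P(poor earnings report | price drop, sector-wide selloff) = 0.221928 / 0.605865 ≈ 0.366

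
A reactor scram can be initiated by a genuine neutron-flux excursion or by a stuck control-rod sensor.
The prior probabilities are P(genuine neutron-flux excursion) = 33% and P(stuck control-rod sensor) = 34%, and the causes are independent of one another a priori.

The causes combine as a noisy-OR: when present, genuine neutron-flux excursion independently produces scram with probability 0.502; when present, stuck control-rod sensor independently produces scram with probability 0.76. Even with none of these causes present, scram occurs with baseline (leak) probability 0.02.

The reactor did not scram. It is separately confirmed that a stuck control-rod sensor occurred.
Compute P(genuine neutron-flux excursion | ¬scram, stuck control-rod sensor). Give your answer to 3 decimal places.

Under noisy-OR, P(scram | causes) = 1 − (1−0.02)·∏(1−qᵢ) over the active causes.
By total probability over both values of genuine neutron-flux excursion:
  P(¬scram | stuck control-rod sensor) = 0.2352*0.67 + 0.11713*0.33
        = 0.157584 + 0.038653 = 0.196237
Configurations with genuine neutron-flux excursion contribute 0.038653, so
  P(genuine neutron-flux excursion | ¬scram, stuck control-rod sensor) = 0.038653 / 0.196237 ≈ 0.197

P(genuine neutron-flux excursion | ¬scram, stuck control-rod sensor) ≈ 0.197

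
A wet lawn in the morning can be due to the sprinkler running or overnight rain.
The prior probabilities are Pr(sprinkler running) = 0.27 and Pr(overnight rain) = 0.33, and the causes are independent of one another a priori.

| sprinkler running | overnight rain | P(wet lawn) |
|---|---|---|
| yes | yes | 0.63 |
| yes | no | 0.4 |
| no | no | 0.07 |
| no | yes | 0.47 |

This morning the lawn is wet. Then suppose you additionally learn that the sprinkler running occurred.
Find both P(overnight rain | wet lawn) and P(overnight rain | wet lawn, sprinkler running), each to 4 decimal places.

Weight on overnight rain=true, given the evidence: 0.113223 + 0.056133 = 0.169356
Denominator P(wet lawn): 0.07×0.73×0.67 + 0.47×0.73×0.33 + 0.4×0.27×0.67 + 0.63×0.27×0.33 = 0.275953
Posterior = 0.169356 / 0.275953 ≈ 0.6137

Now condition on the additional information:
P(wet lawn | sprinkler running) = 0.4*0.67 + 0.63*0.33 = 0.268000 + 0.207900 = 0.475900
Restricting to configurations with overnight rain present: 0.63*0.33 = 0.207900.
P(overnight rain | wet lawn, sprinkler running) = 0.207900 / 0.475900 ≈ 0.4369

P(overnight rain | wet lawn) ≈ 0.6137; P(overnight rain | wet lawn, sprinkler running) ≈ 0.4369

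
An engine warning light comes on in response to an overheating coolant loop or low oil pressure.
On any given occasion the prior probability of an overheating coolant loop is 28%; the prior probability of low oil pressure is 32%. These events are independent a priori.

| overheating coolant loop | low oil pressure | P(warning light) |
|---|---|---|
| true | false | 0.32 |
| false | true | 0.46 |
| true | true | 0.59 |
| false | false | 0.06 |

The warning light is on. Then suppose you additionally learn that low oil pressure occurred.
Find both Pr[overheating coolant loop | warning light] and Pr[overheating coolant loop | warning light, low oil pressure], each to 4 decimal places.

Pr[overheating coolant loop | warning light] ≈ 0.4567; Pr[overheating coolant loop | warning light, low oil pressure] ≈ 0.3328

Enumerate the 4 (overheating coolant loop, low oil pressure) configurations and weight by the priors:
  P(warning light) = 0.06·0.72·0.68 + 0.46·0.72·0.32 + 0.32·0.28·0.68 + 0.59·0.28·0.32
        = 0.029376 + 0.105984 + 0.060928 + 0.052864 = 0.249152
Keeping only the overheating coolant loop-present terms gives 0.113792, so
  P(overheating coolant loop | warning light) = 0.113792 / 0.249152 ≈ 0.4567

Now also conditioning on low oil pressure=true:
Weight on overheating coolant loop=true, given the evidence: 0.59×0.28 = 0.165200
Normalizer over all consistent configurations: 0.46×0.72 + 0.59×0.28 = 0.496400
P(overheating coolant loop | warning light, low oil pressure) = 0.165200/0.496400 ≈ 0.3328
— low oil pressure explains away the evidence for overheating coolant loop.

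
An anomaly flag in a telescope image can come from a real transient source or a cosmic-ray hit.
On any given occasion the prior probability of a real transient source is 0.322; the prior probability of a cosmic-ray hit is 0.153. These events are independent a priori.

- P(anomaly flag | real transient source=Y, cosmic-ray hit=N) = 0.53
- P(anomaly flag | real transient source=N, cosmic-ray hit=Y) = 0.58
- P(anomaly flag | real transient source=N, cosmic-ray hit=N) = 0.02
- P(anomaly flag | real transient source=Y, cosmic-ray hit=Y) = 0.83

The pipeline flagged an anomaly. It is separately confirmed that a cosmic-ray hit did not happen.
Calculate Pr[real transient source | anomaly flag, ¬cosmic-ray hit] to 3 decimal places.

Sum P(anomaly flag|·) weighted by the priors over both values of real transient source:
  P(anomaly flag | ¬cosmic-ray hit) = 0.02*0.678 + 0.53*0.322
        = 0.013560 + 0.170660 = 0.184220
Keeping only the real transient source-present terms gives 0.170660, so
  P(real transient source | anomaly flag, ¬cosmic-ray hit) = 0.170660 / 0.184220 ≈ 0.926

Pr[real transient source | anomaly flag, ¬cosmic-ray hit] ≈ 0.926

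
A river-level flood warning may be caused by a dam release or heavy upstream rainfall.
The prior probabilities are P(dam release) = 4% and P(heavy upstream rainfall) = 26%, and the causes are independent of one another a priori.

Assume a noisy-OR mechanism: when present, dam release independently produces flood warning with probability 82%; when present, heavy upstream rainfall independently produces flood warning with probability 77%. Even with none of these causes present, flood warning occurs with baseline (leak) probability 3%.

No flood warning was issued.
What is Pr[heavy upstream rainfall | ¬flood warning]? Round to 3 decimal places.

Pr[heavy upstream rainfall | ¬flood warning] ≈ 0.075

Under noisy-OR, P(flood warning | causes) = 1 − (1−0.03)·∏(1−qᵢ) over the active causes.
For the numerator, keep only heavy upstream rainfall=true terms: 0.055686 + 0.000418 = 0.056104
The normalizing constant is 0.97·0.96·0.74 + 0.2231·0.96·0.26 + 0.1746·0.04·0.74 + 0.040158·0.04·0.26 = 0.750360
Posterior = 0.056104 / 0.750360 ≈ 0.075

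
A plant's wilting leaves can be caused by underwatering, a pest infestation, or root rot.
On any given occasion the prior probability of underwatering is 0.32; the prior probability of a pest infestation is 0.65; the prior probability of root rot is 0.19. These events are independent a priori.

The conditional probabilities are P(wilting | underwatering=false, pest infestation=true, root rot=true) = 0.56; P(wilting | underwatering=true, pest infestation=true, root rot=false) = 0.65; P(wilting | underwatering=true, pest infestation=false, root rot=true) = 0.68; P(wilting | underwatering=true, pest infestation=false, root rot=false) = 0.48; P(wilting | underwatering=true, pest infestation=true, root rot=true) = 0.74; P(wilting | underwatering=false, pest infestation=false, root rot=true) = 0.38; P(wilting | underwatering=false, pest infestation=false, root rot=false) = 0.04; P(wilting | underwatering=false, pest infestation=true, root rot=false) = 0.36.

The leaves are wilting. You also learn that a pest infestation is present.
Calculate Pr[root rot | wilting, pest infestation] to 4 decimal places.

Pr[root rot | wilting, pest infestation] ≈ 0.2424

P(wilting | pest infestation) = 0.36·0.68·0.81 + 0.56·0.68·0.19 + 0.65·0.32·0.81 + 0.74·0.32·0.19 = 0.198288 + 0.072352 + 0.168480 + 0.044992 = 0.484112
The root rot-present share is 0.072352 + 0.044992 = 0.117344.
So P(root rot | wilting, pest infestation) = 0.117344/0.484112 ≈ 0.2424.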